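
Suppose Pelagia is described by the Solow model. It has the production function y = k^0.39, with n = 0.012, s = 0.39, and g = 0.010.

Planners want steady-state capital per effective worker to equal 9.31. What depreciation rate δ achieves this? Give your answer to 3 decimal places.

In steady state, investment equals break-even investment: s·k^α = (n + g + δ)·k.
So s / (n + g + δ) = (k*)^(1−α) = 9.31^0.61 = 3.9000.
Therefore n + g + δ = s / 3.9000 = 0.39 / 3.9000 = 0.1000, so δ = 0.1000 − 0.022 = 0.0780.

δ ≈ 0.078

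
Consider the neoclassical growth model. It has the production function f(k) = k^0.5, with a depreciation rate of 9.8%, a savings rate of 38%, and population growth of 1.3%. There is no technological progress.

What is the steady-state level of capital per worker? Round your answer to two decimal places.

k* = 11.72

At the steady state, Δk = 0, so s·k^α = (n + δ)·k.
Rearranging, k^(1−α) = s / (n + δ).
k^0.5 = 0.38 / (0.013 + 0.098) = 0.38 / 0.111 = 3.4234
k* = 3.4234^(1/0.5) ≈ 11.7197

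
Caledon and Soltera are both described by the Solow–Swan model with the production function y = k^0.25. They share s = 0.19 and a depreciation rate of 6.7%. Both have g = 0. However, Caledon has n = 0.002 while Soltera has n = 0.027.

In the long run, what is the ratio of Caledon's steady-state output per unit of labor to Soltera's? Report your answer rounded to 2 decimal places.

Steady-state y* = [s/(n + δ)]^(α/(1−α)), so the ratio is [ (s_C/(n + δ)_C) / (s_S/(n + δ)_S) ]^0.3333.
s_C/(n + δ)_C = 0.19/0.069 = 2.7536; s_S/(n + δ)_S = 0.19/0.094 = 2.0213.
Ratio = (2.7536/2.0213)^0.3333 = 1.3623^0.3333 ≈ 1.1085

y*_C / y*_S ≈ 1.11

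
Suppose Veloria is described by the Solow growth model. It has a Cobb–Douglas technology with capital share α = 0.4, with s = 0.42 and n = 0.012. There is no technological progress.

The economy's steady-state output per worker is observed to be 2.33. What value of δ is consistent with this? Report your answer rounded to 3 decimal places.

δ ≈ 0.106

Steady state requires s·f(k) = (n + δ)·k, i.e. s·k^α = (n + δ)·k.
Since y* = [s/(n + δ)]^(α/(1−α)), we have s/(n + δ) = (y*)^((1−α)/α) = 2.33^1.5 = 3.5566.
Therefore n + δ = s / 3.5566 = 0.42 / 3.5566 = 0.1181, so δ = 0.1181 − 0.012 = 0.1061.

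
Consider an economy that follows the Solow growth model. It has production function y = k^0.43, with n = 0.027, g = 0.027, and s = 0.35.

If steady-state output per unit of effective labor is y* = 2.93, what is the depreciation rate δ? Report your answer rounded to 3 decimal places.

In steady state, investment equals break-even investment: s·k^α = (n + g + δ)·k.
Since y* = [s/(n + g + δ)]^(α/(1−α)), we have s/(n + g + δ) = (y*)^((1−α)/α) = 2.93^1.3256 = 4.1580.
Therefore n + g + δ = s / 4.1580 = 0.35 / 4.1580 = 0.0842, so δ = 0.0842 − 0.054 = 0.0302.

δ ≈ 0.030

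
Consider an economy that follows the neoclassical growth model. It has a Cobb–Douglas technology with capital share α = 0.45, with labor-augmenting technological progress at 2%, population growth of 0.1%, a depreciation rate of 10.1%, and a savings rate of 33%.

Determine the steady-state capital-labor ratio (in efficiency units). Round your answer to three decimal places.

Steady state requires s·f(k) = (n + g + δ)·k, i.e. s·k^α = (n + g + δ)·k.
Rearranging, k^(1−α) = s / (n + g + δ).
k^0.55 = 0.33 / (0.001 + 0.020 + 0.101) = 0.33 / 0.122 = 2.7049
k* = 2.7049^(1/0.55) ≈ 6.1056

k* ≈ 6.106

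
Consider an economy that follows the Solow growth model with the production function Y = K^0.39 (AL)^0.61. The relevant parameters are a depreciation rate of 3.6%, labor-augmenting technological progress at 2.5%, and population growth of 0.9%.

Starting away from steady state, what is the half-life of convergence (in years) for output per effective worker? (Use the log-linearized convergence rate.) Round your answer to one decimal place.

Near the steady state the convergence rate is λ = (1 − α)(n + g + δ).
λ = (1 − 0.39) × 0.070 = 0.61 × 0.070 = 0.0427
Half-life = ln 2 / λ = 0.6931 / 0.0427 ≈ 16.23 years

half-life ≈ 16.2 years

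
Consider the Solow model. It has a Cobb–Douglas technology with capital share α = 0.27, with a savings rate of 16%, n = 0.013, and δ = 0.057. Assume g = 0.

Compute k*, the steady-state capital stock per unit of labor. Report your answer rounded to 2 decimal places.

k* ≈ 3.10

Steady state requires s·f(k) = (n + δ)·k, i.e. s·k^α = (n + δ)·k.
Dividing both sides by k: k^(1−α) = s / (n + δ).
k^0.73 = 0.16 / (0.013 + 0.057) = 0.16 / 0.070 = 2.2857
k* = 2.2857^(1/0.73) ≈ 3.1032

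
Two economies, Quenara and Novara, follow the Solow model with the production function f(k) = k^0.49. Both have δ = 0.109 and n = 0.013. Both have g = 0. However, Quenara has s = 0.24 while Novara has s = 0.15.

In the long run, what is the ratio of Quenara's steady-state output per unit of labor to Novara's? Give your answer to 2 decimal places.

Steady-state y* = [s/(n + δ)]^(α/(1−α)), so the ratio is [ (s_Q/(n + δ)_Q) / (s_N/(n + δ)_N) ]^0.9608.
s_Q/(n + δ)_Q = 0.24/0.122 = 1.9672; s_N/(n + δ)_N = 0.15/0.122 = 1.2295.
Ratio = (1.9672/1.2295)^0.9608 = 1.6000^0.9608 ≈ 1.5708

y*_Q / y*_N ≈ 1.57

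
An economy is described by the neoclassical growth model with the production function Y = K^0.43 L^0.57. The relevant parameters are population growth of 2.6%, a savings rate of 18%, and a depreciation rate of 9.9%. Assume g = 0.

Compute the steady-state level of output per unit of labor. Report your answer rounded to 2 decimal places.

In steady state, investment equals break-even investment: s·k^α = (n + δ)·k.
Dividing both sides by k: k^(1−α) = s / (n + δ).
k^0.57 = 0.18 / (0.026 + 0.099) = 0.18 / 0.125 = 1.4400
k* = 1.4400^(1/0.57) ≈ 1.8960
y* = (k*)^α = 1.8960^0.43 ≈ 1.3167

y* = 1.32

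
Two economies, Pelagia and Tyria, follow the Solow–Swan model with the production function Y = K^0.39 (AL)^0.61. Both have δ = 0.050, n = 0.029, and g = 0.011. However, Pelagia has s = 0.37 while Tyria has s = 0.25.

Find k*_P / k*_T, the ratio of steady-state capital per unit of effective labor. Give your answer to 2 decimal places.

ratio ≈ 1.90

Steady-state k* = [s/(n + g + δ)]^(1/(1−α)), so the ratio is [ (s_P/(n + g + δ)_P) / (s_T/(n + g + δ)_T) ]^1.6393.
s_P/(n + g + δ)_P = 0.37/0.090 = 4.1111; s_T/(n + g + δ)_T = 0.25/0.090 = 2.7778.
Ratio = (4.1111/2.7778)^1.6393 = 1.4800^1.6393 ≈ 1.9016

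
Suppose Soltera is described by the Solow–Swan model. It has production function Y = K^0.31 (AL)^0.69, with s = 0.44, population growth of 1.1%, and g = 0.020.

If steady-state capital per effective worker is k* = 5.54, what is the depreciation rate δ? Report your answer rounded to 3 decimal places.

Steady state requires s·f(k) = (n + g + δ)·k, i.e. s·k^α = (n + g + δ)·k.
So s / (n + g + δ) = (k*)^(1−α) = 5.54^0.69 = 3.2585.
Therefore n + g + δ = s / 3.2585 = 0.44 / 3.2585 = 0.1350, so δ = 0.1350 − 0.031 = 0.1040.

δ ≈ 0.104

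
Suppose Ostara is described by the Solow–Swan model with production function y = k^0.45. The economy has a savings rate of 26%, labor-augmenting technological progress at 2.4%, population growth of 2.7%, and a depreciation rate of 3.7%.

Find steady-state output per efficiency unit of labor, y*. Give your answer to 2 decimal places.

y* ≈ 2.43

At the steady state, Δk = 0, so s·k^α = (n + g + δ)·k.
Rearranging, k^(1−α) = s / (n + g + δ).
k^0.55 = 0.26 / (0.027 + 0.024 + 0.037) = 0.26 / 0.088 = 2.9545
k* = 2.9545^(1/0.55) ≈ 7.1685
y* = (k*)^α = 7.1685^0.45 ≈ 2.4263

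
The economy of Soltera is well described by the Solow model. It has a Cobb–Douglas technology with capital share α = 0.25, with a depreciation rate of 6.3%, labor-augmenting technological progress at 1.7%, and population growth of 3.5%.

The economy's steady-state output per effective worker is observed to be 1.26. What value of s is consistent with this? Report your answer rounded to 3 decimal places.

s ≈ 0.230

At the steady state, Δk = 0, so s·k^α = (n + g + δ)·k.
Since y* = [s/(n + g + δ)]^(α/(1−α)), we have s/(n + g + δ) = (y*)^((1−α)/α) = 1.26^3 = 2.0004.
Therefore s = 2.0004 × (n + g + δ) = 2.0004 × 0.115 = 0.2300.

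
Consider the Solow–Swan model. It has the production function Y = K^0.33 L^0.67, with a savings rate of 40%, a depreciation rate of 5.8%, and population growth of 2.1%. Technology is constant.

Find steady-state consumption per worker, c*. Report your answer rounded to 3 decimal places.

c* = 1.334

At the steady state, Δk = 0, so s·k^α = (n + δ)·k.
Rearranging, k^(1−α) = s / (n + δ).
k^0.67 = 0.40 / (0.021 + 0.058) = 0.40 / 0.079 = 5.0633
k* = 5.0633^(1/0.67) ≈ 11.2562
y* = (k*)^α = 11.2562^0.33 ≈ 2.2231
c* = (1 − s)·y* = (1 − 0.40) × 2.2231 ≈ 1.3339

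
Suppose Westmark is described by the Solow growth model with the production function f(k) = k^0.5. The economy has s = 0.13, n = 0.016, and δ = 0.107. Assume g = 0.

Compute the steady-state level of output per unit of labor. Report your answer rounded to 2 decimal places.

In steady state, investment equals break-even investment: s·k^α = (n + δ)·k.
Rearranging, k^(1−α) = s / (n + δ).
k^0.5 = 0.13 / (0.016 + 0.107) = 0.13 / 0.123 = 1.0569
k* = 1.0569^(1/0.5) ≈ 1.1170
y* = (k*)^α = 1.1170^0.5 ≈ 1.0569

y* = 1.06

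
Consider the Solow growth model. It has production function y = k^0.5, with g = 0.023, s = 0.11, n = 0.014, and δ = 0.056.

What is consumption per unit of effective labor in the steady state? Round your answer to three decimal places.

Steady state requires s·f(k) = (n + g + δ)·k, i.e. s·k^α = (n + g + δ)·k.
Rearranging, k^(1−α) = s / (n + g + δ).
k^0.5 = 0.11 / (0.014 + 0.023 + 0.056) = 0.11 / 0.093 = 1.1828
k* = 1.1828^(1/0.5) ≈ 1.3990
y* = (k*)^α = 1.3990^0.5 ≈ 1.1828
c* = (1 − s)·y* = (1 − 0.11) × 1.1828 ≈ 1.0527

c* ≈ 1.053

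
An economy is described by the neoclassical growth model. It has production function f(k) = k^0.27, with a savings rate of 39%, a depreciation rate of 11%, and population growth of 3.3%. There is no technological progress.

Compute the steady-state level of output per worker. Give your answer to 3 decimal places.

y* = 1.449

At the steady state, Δk = 0, so s·k^α = (n + δ)·k.
Rearranging, k^(1−α) = s / (n + δ).
k^0.73 = 0.39 / (0.033 + 0.110) = 0.39 / 0.143 = 2.7273
k* = 2.7273^(1/0.73) ≈ 3.9527
y* = (k*)^α = 3.9527^0.27 ≈ 1.4493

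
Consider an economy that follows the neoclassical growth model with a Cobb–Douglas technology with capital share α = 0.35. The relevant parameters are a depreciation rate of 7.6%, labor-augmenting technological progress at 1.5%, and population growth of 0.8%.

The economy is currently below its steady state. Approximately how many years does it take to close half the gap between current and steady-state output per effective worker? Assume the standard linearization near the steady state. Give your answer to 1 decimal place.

about 10.8 years

Near the steady state the convergence rate is λ = (1 − α)(n + g + δ).
λ = (1 − 0.35) × 0.099 = 0.65 × 0.099 = 0.06435
Half-life = ln 2 / λ = 0.6931 / 0.06435 ≈ 10.77 years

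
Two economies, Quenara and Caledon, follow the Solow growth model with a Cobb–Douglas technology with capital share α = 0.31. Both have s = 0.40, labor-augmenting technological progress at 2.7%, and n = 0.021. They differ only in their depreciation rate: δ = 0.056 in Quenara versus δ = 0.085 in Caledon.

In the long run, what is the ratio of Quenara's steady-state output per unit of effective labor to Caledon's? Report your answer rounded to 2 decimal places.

Steady-state y* = [s/(n + g + δ)]^(α/(1−α)), so the ratio is [ (s_Q/(n + g + δ)_Q) / (s_C/(n + g + δ)_C) ]^0.4493.
s_Q/(n + g + δ)_Q = 0.40/0.104 = 3.8462; s_C/(n + g + δ)_C = 0.40/0.133 = 3.0075.
Ratio = (3.8462/3.0075)^0.4493 = 1.2789^0.4493 ≈ 1.1169

ratio ≈ 1.12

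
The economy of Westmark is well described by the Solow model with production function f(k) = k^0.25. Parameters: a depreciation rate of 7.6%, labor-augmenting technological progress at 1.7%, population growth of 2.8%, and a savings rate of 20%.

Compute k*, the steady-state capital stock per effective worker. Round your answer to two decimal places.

Steady state requires s·f(k) = (n + g + δ)·k, i.e. s·k^α = (n + g + δ)·k.
Dividing both sides by k: k^(1−α) = s / (n + g + δ).
k^0.75 = 0.20 / (0.028 + 0.017 + 0.076) = 0.20 / 0.121 = 1.6529
k* = 1.6529^(1/0.75) ≈ 1.9543

k* = 1.95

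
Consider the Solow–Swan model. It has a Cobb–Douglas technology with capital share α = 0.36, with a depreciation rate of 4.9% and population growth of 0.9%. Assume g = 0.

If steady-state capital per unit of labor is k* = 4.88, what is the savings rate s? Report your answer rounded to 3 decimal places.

s ≈ 0.160

At the steady state, Δk = 0, so s·k^α = (n + δ)·k.
So s / (n + δ) = (k*)^(1−α) = 4.88^0.64 = 2.7580.
Therefore s = 2.7580 × (n + δ) = 2.7580 × 0.058 = 0.1600.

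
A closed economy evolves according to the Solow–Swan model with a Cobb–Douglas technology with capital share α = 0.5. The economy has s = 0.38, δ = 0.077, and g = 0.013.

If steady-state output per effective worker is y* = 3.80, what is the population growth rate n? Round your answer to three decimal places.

n ≈ 0.010

Steady state requires s·f(k) = (n + g + δ)·k, i.e. s·k^α = (n + g + δ)·k.
Since y* = [s/(n + g + δ)]^(α/(1−α)), we have s/(n + g + δ) = (y*)^((1−α)/α) = 3.80^1 = 3.8000.
Therefore n + g + δ = s / 3.8000 = 0.38 / 3.8000 = 0.1000, so n = 0.1000 − 0.090 = 0.0100.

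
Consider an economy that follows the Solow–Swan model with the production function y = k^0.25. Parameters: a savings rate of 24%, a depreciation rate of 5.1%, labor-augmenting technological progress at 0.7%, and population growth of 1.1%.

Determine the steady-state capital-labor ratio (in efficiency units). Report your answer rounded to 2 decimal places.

In steady state, investment equals break-even investment: s·k^α = (n + g + δ)·k.
Rearranging, k^(1−α) = s / (n + g + δ).
k^0.75 = 0.24 / (0.011 + 0.007 + 0.051) = 0.24 / 0.069 = 3.4783
k* = 3.4783^(1/0.75) ≈ 5.2701

k* ≈ 5.27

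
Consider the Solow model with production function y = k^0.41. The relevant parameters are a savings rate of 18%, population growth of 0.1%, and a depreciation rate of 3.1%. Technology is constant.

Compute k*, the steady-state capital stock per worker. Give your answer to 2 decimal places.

k* = 18.68

In steady state, investment equals break-even investment: s·k^α = (n + δ)·k.
Rearranging, k^(1−α) = s / (n + δ).
k^0.59 = 0.18 / (0.001 + 0.031) = 0.18 / 0.032 = 5.6250
k* = 5.6250^(1/0.59) ≈ 18.6807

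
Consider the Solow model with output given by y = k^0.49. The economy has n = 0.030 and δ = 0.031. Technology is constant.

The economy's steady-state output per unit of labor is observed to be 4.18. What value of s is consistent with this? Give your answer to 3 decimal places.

In steady state, investment equals break-even investment: s·k^α = (n + δ)·k.
Since y* = [s/(n + δ)]^(α/(1−α)), we have s/(n + δ) = (y*)^((1−α)/α) = 4.18^1.0408 = 4.4312.
Therefore s = 4.4312 × (n + δ) = 4.4312 × 0.061 = 0.2703.

s ≈ 0.270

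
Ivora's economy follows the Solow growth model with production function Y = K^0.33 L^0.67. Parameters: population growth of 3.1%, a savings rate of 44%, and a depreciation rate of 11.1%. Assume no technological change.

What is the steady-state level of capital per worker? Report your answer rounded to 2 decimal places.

k* = 5.41

At the steady state, Δk = 0, so s·k^α = (n + δ)·k.
Rearranging, k^(1−α) = s / (n + δ).
k^0.67 = 0.44 / (0.031 + 0.111) = 0.44 / 0.142 = 3.0986
k* = 3.0986^(1/0.67) ≈ 5.4086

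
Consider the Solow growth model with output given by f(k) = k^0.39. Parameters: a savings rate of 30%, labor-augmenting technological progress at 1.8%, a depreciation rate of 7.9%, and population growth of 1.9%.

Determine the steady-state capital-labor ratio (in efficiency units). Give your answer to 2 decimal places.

k* ≈ 4.75

Steady state requires s·f(k) = (n + g + δ)·k, i.e. s·k^α = (n + g + δ)·k.
Dividing both sides by k: k^(1−α) = s / (n + g + δ).
k^0.61 = 0.30 / (0.019 + 0.018 + 0.079) = 0.30 / 0.116 = 2.5862
k* = 2.5862^(1/0.61) ≈ 4.7478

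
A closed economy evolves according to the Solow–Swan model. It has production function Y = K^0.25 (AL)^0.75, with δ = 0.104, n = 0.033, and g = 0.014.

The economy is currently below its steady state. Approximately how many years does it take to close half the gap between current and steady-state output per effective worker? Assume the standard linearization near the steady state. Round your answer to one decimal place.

Near the steady state the convergence rate is λ = (1 − α)(n + g + δ).
λ = (1 − 0.25) × 0.151 = 0.75 × 0.151 = 0.11325
Half-life = ln 2 / λ = 0.6931 / 0.11325 ≈ 6.12 years

about 6.1 years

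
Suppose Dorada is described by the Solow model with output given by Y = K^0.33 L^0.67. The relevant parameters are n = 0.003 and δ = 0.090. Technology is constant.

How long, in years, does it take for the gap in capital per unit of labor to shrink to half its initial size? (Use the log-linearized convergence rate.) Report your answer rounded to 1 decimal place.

Near the steady state the convergence rate is λ = (1 − α)(n + δ).
λ = (1 − 0.33) × 0.093 = 0.67 × 0.093 = 0.06231
Half-life = ln 2 / λ = 0.6931 / 0.06231 ≈ 11.12 years

half-life ≈ 11.1 years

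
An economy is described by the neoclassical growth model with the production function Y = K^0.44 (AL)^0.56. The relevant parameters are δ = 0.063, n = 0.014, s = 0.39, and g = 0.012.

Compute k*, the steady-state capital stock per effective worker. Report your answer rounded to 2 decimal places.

k* = 13.99

Steady state requires s·f(k) = (n + g + δ)·k, i.e. s·k^α = (n + g + δ)·k.
Dividing both sides by k: k^(1−α) = s / (n + g + δ).
k^0.56 = 0.39 / (0.014 + 0.012 + 0.063) = 0.39 / 0.089 = 4.3820
k* = 4.3820^(1/0.56) ≈ 13.9908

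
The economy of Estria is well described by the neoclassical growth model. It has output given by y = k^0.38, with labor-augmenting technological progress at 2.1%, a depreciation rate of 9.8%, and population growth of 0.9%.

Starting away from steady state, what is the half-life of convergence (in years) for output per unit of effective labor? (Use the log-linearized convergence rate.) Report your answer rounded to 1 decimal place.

half-life ≈ 8.7 years

Near the steady state the convergence rate is λ = (1 − α)(n + g + δ).
λ = (1 − 0.38) × 0.128 = 0.62 × 0.128 = 0.07936
Half-life = ln 2 / λ = 0.6931 / 0.07936 ≈ 8.73 years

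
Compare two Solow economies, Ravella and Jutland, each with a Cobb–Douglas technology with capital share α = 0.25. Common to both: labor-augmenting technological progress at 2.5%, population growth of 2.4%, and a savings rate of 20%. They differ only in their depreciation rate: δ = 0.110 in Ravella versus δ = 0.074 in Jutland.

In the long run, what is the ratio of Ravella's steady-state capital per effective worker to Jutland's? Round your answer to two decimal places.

ratio ≈ 0.71

Steady-state k* = [s/(n + g + δ)]^(1/(1−α)), so the ratio is [ (s_R/(n + g + δ)_R) / (s_J/(n + g + δ)_J) ]^1.3333.
s_R/(n + g + δ)_R = 0.20/0.159 = 1.2579; s_J/(n + g + δ)_J = 0.20/0.123 = 1.6260.
Ratio = (1.2579/1.6260)^1.3333 = 0.7736^1.3333 ≈ 0.7102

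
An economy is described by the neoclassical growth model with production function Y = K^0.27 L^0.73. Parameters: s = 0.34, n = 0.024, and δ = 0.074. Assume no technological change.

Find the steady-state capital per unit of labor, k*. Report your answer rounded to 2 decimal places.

At the steady state, Δk = 0, so s·k^α = (n + δ)·k.
Dividing both sides by k: k^(1−α) = s / (n + δ).
k^0.73 = 0.34 / (0.024 + 0.074) = 0.34 / 0.098 = 3.4694
k* = 3.4694^(1/0.73) ≈ 5.4964

k* = 5.50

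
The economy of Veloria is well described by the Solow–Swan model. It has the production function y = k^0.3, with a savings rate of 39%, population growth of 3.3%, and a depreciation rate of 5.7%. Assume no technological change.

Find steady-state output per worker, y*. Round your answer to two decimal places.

y* ≈ 1.87

Steady state requires s·f(k) = (n + δ)·k, i.e. s·k^α = (n + δ)·k.
Dividing both sides by k: k^(1−α) = s / (n + δ).
k^0.7 = 0.39 / (0.033 + 0.057) = 0.39 / 0.090 = 4.3333
k* = 4.3333^(1/0.7) ≈ 8.1235
y* = (k*)^α = 8.1235^0.3 ≈ 1.8747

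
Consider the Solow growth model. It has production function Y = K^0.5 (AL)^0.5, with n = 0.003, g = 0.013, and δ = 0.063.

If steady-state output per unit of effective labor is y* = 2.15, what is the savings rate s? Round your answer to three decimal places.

s ≈ 0.170

In steady state, investment equals break-even investment: s·k^α = (n + g + δ)·k.
Since y* = [s/(n + g + δ)]^(α/(1−α)), we have s/(n + g + δ) = (y*)^((1−α)/α) = 2.15^1 = 2.1500.
Therefore s = 2.1500 × (n + g + δ) = 2.1500 × 0.079 = 0.1699.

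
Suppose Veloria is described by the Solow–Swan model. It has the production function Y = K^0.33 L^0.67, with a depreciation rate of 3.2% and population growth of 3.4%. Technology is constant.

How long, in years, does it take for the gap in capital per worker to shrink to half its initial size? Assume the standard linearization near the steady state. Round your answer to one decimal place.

half-life ≈ 15.7 years

Near the steady state the convergence rate is λ = (1 − α)(n + δ).
λ = (1 − 0.33) × 0.066 = 0.67 × 0.066 = 0.04422
Half-life = ln 2 / λ = 0.6931 / 0.04422 ≈ 15.67 years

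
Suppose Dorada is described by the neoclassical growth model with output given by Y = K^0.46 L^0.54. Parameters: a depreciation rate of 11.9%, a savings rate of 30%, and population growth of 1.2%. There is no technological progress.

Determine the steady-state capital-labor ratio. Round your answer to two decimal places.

At the steady state, Δk = 0, so s·k^α = (n + δ)·k.
Dividing both sides by k: k^(1−α) = s / (n + δ).
k^0.54 = 0.30 / (0.012 + 0.119) = 0.30 / 0.131 = 2.2901
k* = 2.2901^(1/0.54) ≈ 4.6387

k* ≈ 4.64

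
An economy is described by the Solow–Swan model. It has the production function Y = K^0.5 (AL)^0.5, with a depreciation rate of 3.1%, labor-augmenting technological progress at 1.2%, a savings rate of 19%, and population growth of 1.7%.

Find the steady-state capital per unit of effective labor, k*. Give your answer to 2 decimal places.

k* ≈ 10.03

At the steady state, Δk = 0, so s·k^α = (n + g + δ)·k.
Dividing both sides by k: k^(1−α) = s / (n + g + δ).
k^0.5 = 0.19 / (0.017 + 0.012 + 0.031) = 0.19 / 0.060 = 3.1667
k* = 3.1667^(1/0.5) ≈ 10.0280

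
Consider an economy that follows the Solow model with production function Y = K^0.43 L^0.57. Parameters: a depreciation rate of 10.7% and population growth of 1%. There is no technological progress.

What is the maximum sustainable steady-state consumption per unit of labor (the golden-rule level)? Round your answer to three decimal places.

c_gold ≈ 1.522

At the golden rule, f'(k) = n + δ, so α·k^(α−1) = n + δ and k_gold = (α/(n + δ))^(1/(1−α)).
k_gold = (0.43/0.117)^(1/0.57) = 3.6752^1.7544 ≈ 9.8114
c_gold = f(k_gold) − (n + δ)·k_gold = 2.6696 − 0.117×9.8114 ≈ 1.5217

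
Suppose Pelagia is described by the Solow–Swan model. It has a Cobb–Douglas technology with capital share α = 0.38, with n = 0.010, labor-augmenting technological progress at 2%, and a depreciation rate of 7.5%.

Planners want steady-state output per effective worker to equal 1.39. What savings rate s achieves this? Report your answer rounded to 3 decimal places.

s ≈ 0.180

Steady state requires s·f(k) = (n + g + δ)·k, i.e. s·k^α = (n + g + δ)·k.
Since y* = [s/(n + g + δ)]^(α/(1−α)), we have s/(n + g + δ) = (y*)^((1−α)/α) = 1.39^1.6316 = 1.7114.
Therefore s = 1.7114 × (n + g + δ) = 1.7114 × 0.105 = 0.1797.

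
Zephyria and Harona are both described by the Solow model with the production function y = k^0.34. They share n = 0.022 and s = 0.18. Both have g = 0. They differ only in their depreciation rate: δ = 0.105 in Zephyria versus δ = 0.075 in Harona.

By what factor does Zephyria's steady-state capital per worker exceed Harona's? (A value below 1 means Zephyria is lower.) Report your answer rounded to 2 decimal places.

Steady-state k* = [s/(n + δ)]^(1/(1−α)), so the ratio is [ (s_Z/(n + δ)_Z) / (s_H/(n + δ)_H) ]^1.5152.
s_Z/(n + δ)_Z = 0.18/0.127 = 1.4173; s_H/(n + δ)_H = 0.18/0.097 = 1.8557.
Ratio = (1.4173/1.8557)^1.5152 = 0.7638^1.5152 ≈ 0.6648

k*_Z / k*_H ≈ 0.66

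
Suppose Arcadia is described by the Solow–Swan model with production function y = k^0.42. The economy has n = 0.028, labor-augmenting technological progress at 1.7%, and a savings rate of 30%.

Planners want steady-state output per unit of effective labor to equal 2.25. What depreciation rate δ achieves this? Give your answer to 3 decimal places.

Steady state requires s·f(k) = (n + g + δ)·k, i.e. s·k^α = (n + g + δ)·k.
Since y* = [s/(n + g + δ)]^(α/(1−α)), we have s/(n + g + δ) = (y*)^((1−α)/α) = 2.25^1.381 = 3.0645.
Therefore n + g + δ = s / 3.0645 = 0.30 / 3.0645 = 0.0979, so δ = 0.0979 − 0.045 = 0.0529.

δ ≈ 0.053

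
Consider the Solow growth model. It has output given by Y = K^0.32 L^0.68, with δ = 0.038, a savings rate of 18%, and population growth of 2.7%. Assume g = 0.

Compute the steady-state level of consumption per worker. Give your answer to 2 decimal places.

At the steady state, Δk = 0, so s·k^α = (n + δ)·k.
Rearranging, k^(1−α) = s / (n + δ).
k^0.68 = 0.18 / (0.027 + 0.038) = 0.18 / 0.065 = 2.7692
k* = 2.7692^(1/0.68) ≈ 4.4722
y* = (k*)^α = 4.4722^0.32 ≈ 1.6150
c* = (1 − s)·y* = (1 − 0.18) × 1.6150 ≈ 1.3243

c* ≈ 1.32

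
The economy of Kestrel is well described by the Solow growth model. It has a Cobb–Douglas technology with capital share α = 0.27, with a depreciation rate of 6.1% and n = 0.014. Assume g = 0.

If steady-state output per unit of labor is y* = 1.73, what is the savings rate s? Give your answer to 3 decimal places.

In steady state, investment equals break-even investment: s·k^α = (n + δ)·k.
Since y* = [s/(n + δ)]^(α/(1−α)), we have s/(n + δ) = (y*)^((1−α)/α) = 1.73^2.7037 = 4.4015.
Therefore s = 4.4015 × (n + δ) = 4.4015 × 0.075 = 0.3301.

s ≈ 0.330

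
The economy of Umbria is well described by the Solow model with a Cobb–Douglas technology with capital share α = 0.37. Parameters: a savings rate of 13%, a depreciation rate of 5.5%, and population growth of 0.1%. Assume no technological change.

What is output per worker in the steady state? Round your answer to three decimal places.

y* = 1.640

At the steady state, Δk = 0, so s·k^α = (n + δ)·k.
Dividing both sides by k: k^(1−α) = s / (n + δ).
k^0.63 = 0.13 / (0.001 + 0.055) = 0.13 / 0.056 = 2.3214
k* = 2.3214^(1/0.63) ≈ 3.8068
y* = (k*)^α = 3.8068^0.37 ≈ 1.6399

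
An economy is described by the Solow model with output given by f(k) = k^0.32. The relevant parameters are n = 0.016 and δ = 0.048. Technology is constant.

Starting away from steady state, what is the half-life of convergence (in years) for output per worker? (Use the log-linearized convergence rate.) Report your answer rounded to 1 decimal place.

Near the steady state the convergence rate is λ = (1 − α)(n + δ).
λ = (1 − 0.32) × 0.064 = 0.68 × 0.064 = 0.04352
Half-life = ln 2 / λ = 0.6931 / 0.04352 ≈ 15.93 years

t_½ ≈ 15.9 years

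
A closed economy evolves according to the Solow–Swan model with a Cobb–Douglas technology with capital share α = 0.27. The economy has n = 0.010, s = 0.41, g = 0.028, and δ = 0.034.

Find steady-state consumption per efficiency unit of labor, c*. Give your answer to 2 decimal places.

At the steady state, Δk = 0, so s·k^α = (n + g + δ)·k.
Dividing both sides by k: k^(1−α) = s / (n + g + δ).
k^0.73 = 0.41 / (0.010 + 0.028 + 0.034) = 0.41 / 0.072 = 5.6944
k* = 5.6944^(1/0.73) ≈ 10.8358
y* = (k*)^α = 10.8358^0.27 ≈ 1.9029
c* = (1 − s)·y* = (1 − 0.41) × 1.9029 ≈ 1.1227

c* ≈ 1.12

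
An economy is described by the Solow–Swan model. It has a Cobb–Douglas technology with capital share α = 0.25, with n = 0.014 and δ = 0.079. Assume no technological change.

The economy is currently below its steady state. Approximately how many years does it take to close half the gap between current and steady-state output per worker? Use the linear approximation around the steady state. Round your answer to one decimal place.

Near the steady state the convergence rate is λ = (1 − α)(n + δ).
λ = (1 − 0.25) × 0.093 = 0.75 × 0.093 = 0.06975
Half-life = ln 2 / λ = 0.6931 / 0.06975 ≈ 9.94 years

about 9.9 years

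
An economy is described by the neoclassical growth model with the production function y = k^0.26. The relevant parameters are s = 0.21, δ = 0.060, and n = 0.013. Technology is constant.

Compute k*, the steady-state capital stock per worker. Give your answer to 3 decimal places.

k* = 4.170

Steady state requires s·f(k) = (n + δ)·k, i.e. s·k^α = (n + δ)·k.
Rearranging, k^(1−α) = s / (n + δ).
k^0.74 = 0.21 / (0.013 + 0.060) = 0.21 / 0.073 = 2.8767
k* = 2.8767^(1/0.74) ≈ 4.1699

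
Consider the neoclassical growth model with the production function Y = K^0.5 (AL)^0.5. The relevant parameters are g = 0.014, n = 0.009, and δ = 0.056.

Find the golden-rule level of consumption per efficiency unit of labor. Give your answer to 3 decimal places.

At the golden rule, f'(k) = n + g + δ, so α·k^(α−1) = n + g + δ and k_gold = (α/(n + g + δ))^(1/(1−α)).
k_gold = (0.5/0.079)^(1/0.5) = 6.3291^2 ≈ 40.0575
c_gold = f(k_gold) − (n + g + δ)·k_gold = 6.3291 − 0.079×40.0575 ≈ 3.1646

c_gold ≈ 3.165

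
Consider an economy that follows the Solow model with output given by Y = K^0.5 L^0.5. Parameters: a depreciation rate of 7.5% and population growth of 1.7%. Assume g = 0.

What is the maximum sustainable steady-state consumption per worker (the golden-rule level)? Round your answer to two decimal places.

c_gold ≈ 2.72

At the golden rule, f'(k) = n + δ, so α·k^(α−1) = n + δ and k_gold = (α/(n + δ))^(1/(1−α)).
k_gold = (0.5/0.092)^(1/0.5) = 5.4348^2 ≈ 29.5371
c_gold = f(k_gold) − (n + δ)·k_gold = 5.4348 − 0.092×29.5371 ≈ 2.7174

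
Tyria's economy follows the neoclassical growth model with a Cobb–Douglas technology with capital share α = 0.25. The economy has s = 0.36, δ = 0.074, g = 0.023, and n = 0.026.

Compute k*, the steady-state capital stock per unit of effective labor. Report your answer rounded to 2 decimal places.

In steady state, investment equals break-even investment: s·k^α = (n + g + δ)·k.
Dividing both sides by k: k^(1−α) = s / (n + g + δ).
k^0.75 = 0.36 / (0.026 + 0.023 + 0.074) = 0.36 / 0.123 = 2.9268
k* = 2.9268^(1/0.75) ≈ 4.1866

k* = 4.19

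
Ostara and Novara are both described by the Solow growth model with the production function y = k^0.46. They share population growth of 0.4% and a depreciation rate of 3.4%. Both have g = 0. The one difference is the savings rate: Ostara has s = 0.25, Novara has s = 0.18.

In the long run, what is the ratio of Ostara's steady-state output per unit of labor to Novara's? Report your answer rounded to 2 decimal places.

Steady-state y* = [s/(n + δ)]^(α/(1−α)), so the ratio is [ (s_O/(n + δ)_O) / (s_N/(n + δ)_N) ]^0.8519.
s_O/(n + δ)_O = 0.25/0.038 = 6.5789; s_N/(n + δ)_N = 0.18/0.038 = 4.7368.
Ratio = (6.5789/4.7368)^0.8519 = 1.3889^0.8519 ≈ 1.3229

ratio ≈ 1.32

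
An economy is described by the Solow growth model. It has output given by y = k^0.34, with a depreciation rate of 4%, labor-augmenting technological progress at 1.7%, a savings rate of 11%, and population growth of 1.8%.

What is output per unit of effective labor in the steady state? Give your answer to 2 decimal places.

At the steady state, Δk = 0, so s·k^α = (n + g + δ)·k.
Dividing both sides by k: k^(1−α) = s / (n + g + δ).
k^0.66 = 0.11 / (0.018 + 0.017 + 0.040) = 0.11 / 0.075 = 1.4667
k* = 1.4667^(1/0.66) ≈ 1.7866
y* = (k*)^α = 1.7866^0.34 ≈ 1.2181

y* = 1.22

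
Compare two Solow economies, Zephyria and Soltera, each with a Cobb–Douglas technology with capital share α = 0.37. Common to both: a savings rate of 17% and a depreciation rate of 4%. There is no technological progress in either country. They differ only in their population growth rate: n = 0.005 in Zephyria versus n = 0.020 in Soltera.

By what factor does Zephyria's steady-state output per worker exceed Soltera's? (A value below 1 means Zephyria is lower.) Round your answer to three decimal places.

y*_Z / y*_S ≈ 1.184

Steady-state y* = [s/(n + δ)]^(α/(1−α)), so the ratio is [ (s_Z/(n + δ)_Z) / (s_S/(n + δ)_S) ]^0.5873.
s_Z/(n + δ)_Z = 0.17/0.045 = 3.7778; s_S/(n + δ)_S = 0.17/0.060 = 2.8333.
Ratio = (3.7778/2.8333)^0.5873 = 1.3334^0.5873 ≈ 1.1841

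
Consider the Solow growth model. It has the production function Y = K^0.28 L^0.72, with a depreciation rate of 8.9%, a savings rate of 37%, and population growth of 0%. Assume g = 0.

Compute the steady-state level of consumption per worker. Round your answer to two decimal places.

At the steady state, Δk = 0, so s·k^α = (n + δ)·k.
Rearranging, k^(1−α) = s / (n + δ).
k^0.72 = 0.37 / (0.000 + 0.089) = 0.37 / 0.089 = 4.1573
k* = 4.1573^(1/0.72) ≈ 7.2354
y* = (k*)^α = 7.2354^0.28 ≈ 1.7404
c* = (1 − s)·y* = (1 − 0.37) × 1.7404 ≈ 1.0965

c* ≈ 1.10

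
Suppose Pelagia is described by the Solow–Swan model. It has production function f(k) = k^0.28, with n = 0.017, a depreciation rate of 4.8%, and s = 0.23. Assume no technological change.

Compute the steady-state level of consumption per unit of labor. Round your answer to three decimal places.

c* ≈ 1.259

In steady state, investment equals break-even investment: s·k^α = (n + δ)·k.
Dividing both sides by k: k^(1−α) = s / (n + δ).
k^0.72 = 0.23 / (0.017 + 0.048) = 0.23 / 0.065 = 3.5385
k* = 3.5385^(1/0.72) ≈ 5.7843
y* = (k*)^α = 5.7843^0.28 ≈ 1.6347
c* = (1 − s)·y* = (1 − 0.23) × 1.6347 ≈ 1.2587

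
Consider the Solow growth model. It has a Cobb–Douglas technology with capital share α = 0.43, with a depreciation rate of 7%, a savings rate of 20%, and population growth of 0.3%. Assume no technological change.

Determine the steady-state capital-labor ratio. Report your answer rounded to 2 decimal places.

k* = 5.86

Steady state requires s·f(k) = (n + δ)·k, i.e. s·k^α = (n + δ)·k.
Dividing both sides by k: k^(1−α) = s / (n + δ).
k^0.57 = 0.20 / (0.003 + 0.070) = 0.20 / 0.073 = 2.7397
k* = 2.7397^(1/0.57) ≈ 5.8600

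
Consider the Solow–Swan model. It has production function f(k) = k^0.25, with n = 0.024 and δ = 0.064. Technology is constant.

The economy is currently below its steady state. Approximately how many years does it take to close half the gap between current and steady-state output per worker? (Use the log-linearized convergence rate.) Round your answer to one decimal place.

Near the steady state the convergence rate is λ = (1 − α)(n + δ).
λ = (1 − 0.25) × 0.088 = 0.75 × 0.088 = 0.0660
Half-life = ln 2 / λ = 0.6931 / 0.0660 ≈ 10.50 years

about 10.5 years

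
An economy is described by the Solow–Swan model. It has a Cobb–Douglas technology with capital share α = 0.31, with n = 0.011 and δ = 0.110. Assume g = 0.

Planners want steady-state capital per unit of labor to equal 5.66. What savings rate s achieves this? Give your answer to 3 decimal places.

s ≈ 0.400

Steady state requires s·f(k) = (n + δ)·k, i.e. s·k^α = (n + δ)·k.
So s / (n + δ) = (k*)^(1−α) = 5.66^0.69 = 3.3071.
Therefore s = 3.3071 × (n + δ) = 3.3071 × 0.121 = 0.4002.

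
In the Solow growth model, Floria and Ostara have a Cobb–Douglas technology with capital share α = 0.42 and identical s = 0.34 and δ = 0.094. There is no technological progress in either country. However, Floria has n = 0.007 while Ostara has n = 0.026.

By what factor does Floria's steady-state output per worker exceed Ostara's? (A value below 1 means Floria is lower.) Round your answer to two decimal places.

ratio ≈ 1.13

Steady-state y* = [s/(n + δ)]^(α/(1−α)), so the ratio is [ (s_F/(n + δ)_F) / (s_O/(n + δ)_O) ]^0.7241.
s_F/(n + δ)_F = 0.34/0.101 = 3.3663; s_O/(n + δ)_O = 0.34/0.120 = 2.8333.
Ratio = (3.3663/2.8333)^0.7241 = 1.1881^0.7241 ≈ 1.1329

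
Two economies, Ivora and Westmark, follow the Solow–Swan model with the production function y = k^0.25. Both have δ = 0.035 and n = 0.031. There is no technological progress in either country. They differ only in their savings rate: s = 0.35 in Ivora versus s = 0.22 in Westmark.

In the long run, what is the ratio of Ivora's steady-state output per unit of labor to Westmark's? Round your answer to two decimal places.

Steady-state y* = [s/(n + δ)]^(α/(1−α)), so the ratio is [ (s_I/(n + δ)_I) / (s_W/(n + δ)_W) ]^0.3333.
s_I/(n + δ)_I = 0.35/0.066 = 5.3030; s_W/(n + δ)_W = 0.22/0.066 = 3.3333.
Ratio = (5.3030/3.3333)^0.3333 = 1.5909^0.3333 ≈ 1.1674

ratio ≈ 1.17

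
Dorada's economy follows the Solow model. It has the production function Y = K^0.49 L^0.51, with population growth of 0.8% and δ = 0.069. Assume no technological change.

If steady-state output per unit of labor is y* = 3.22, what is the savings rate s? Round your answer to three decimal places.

Steady state requires s·f(k) = (n + δ)·k, i.e. s·k^α = (n + δ)·k.
Since y* = [s/(n + δ)]^(α/(1−α)), we have s/(n + δ) = (y*)^((1−α)/α) = 3.22^1.0408 = 3.3774.
Therefore s = 3.3774 × (n + δ) = 3.3774 × 0.077 = 0.2601.

s ≈ 0.260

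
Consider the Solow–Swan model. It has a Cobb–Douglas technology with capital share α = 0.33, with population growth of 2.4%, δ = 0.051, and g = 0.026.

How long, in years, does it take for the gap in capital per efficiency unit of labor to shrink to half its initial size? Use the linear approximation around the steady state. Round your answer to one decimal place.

t_½ ≈ 10.2 years

Near the steady state the convergence rate is λ = (1 − α)(n + g + δ).
λ = (1 − 0.33) × 0.101 = 0.67 × 0.101 = 0.06767
Half-life = ln 2 / λ = 0.6931 / 0.06767 ≈ 10.24 years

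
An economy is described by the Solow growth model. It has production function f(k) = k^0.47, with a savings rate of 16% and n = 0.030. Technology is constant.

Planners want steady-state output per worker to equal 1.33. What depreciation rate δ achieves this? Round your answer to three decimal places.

δ ≈ 0.086

In steady state, investment equals break-even investment: s·k^α = (n + δ)·k.
Since y* = [s/(n + δ)]^(α/(1−α)), we have s/(n + δ) = (y*)^((1−α)/α) = 1.33^1.1277 = 1.3793.
Therefore n + δ = s / 1.3793 = 0.16 / 1.3793 = 0.1160, so δ = 0.1160 − 0.030 = 0.0860.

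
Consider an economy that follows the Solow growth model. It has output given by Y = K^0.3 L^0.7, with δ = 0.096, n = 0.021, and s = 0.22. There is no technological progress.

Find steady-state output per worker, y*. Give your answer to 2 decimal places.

y* ≈ 1.31

In steady state, investment equals break-even investment: s·k^α = (n + δ)·k.
Rearranging, k^(1−α) = s / (n + δ).
k^0.7 = 0.22 / (0.021 + 0.096) = 0.22 / 0.117 = 1.8803
k* = 1.8803^(1/0.7) ≈ 2.4646
y* = (k*)^α = 2.4646^0.3 ≈ 1.3108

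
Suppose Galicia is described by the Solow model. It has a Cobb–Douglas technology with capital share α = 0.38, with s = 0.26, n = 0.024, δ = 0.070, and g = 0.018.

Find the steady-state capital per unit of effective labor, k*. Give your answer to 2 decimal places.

Steady state requires s·f(k) = (n + g + δ)·k, i.e. s·k^α = (n + g + δ)·k.
Rearranging, k^(1−α) = s / (n + g + δ).
k^0.62 = 0.26 / (0.024 + 0.018 + 0.070) = 0.26 / 0.112 = 2.3214
k* = 2.3214^(1/0.62) ≈ 3.8897

k* = 3.89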